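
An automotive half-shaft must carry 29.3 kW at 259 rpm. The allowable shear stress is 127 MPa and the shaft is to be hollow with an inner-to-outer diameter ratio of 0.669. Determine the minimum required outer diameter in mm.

37.8 mm

ω = 2π·259/60 = 27.12 rad/s, so T = P/ω = 29.3×10³ / 27.12 = 1080 N·m.
For a hollow shaft with d_i/d_o = 0.669: τ_max = 16T/(π d_o³ (1−k⁴)), so d_o = [16T/(π τ_allow (1−k⁴))]^(1/3) = [16·1080/(π·1.27×10^8·0.7997)]^(1/3) = 0.03784 m.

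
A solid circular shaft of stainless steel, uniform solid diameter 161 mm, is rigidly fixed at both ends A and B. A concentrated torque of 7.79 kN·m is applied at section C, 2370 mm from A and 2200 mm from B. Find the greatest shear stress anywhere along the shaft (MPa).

With uniform GJ and both ends fixed, compatibility θ_AC = θ_CB gives T_A·a = T_B·b, together with T_A + T_B = T₀.
T_A = T₀·b/(a+b) = 7790·2200/4570 = 3750 N·m; T_B = 4040 N·m.
τ in each portion: τ_AC = 4.58×10^6 Pa, τ_CB = 4.93×10^6 Pa; maximum is in CB.
τ_max = T_CB·r/J = 4040·0.0805/6.60×10^-5 = 4.930×10^6 Pa.

4.93 MPa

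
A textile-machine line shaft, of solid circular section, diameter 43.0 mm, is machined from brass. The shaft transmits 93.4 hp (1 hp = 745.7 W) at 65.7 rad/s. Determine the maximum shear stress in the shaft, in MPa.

ω = 65.7 rad/s, so T = P/ω = 93.4×745.7 / 65.70 = 1060 N·m.
J = πd⁴/32 = π(0.0430)⁴/32 = 3.356×10^-7 m⁴.
τ_max = T·r/J = 1060 × 0.0215 / 3.356×10^-7 = 6.791×10^7 Pa.

67.9 MPa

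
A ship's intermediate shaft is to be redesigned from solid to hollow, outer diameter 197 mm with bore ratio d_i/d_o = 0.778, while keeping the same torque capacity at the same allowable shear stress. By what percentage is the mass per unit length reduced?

46.5 %

Equal τ_max and T ⇒ the solid shaft needs d_s³ = d_o³(1−k⁴), so d_s = 197·(1−0.778⁴)^(1/3) = 169.2 mm.
Area ratio A_h/A_s = d_o²(1−k²)/d_s² = (1−k²)/(1−k⁴)^(2/3) = 0.5350.
Mass saving = 1 − 0.5350 = 46.5 %.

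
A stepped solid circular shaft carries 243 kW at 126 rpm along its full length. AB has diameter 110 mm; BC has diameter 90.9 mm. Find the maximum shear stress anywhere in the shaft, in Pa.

ω = 2π·126/60 = 13.19 rad/s, so T = P/ω = 243×10³ / 13.19 = 18420 N·m.
Under the same torque, τ_max = 16T/(πd³) is largest where d is smallest — segment BC (d = 90.9 mm).
τ_max = 16·18420/(π·(0.0909)³) = 1.249×10^8 Pa.

1.25e8 Pa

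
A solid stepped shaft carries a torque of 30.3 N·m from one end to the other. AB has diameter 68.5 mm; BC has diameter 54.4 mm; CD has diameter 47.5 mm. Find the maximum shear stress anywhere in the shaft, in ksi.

0.209 ksi

Under the same torque, τ_max = 16T/(πd³) is largest where d is smallest — segment CD (d = 47.5 mm).
τ_max = 16·30.30/(π·(0.0475)³) = 1.440×10^6 Pa.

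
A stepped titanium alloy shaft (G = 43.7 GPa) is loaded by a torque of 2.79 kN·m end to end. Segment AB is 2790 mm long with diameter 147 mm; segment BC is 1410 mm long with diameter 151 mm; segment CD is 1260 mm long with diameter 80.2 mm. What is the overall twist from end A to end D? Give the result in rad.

J_AB = π(0.147)⁴/32 = 4.58×10^-5 m⁴; J_BC = π(0.151)⁴/32 = 5.10×10^-5 m⁴; J_CD = π(0.0802)⁴/32 = 4.06×10^-6 m⁴.
θ = (T/G)·Σ L_i/J_i = (2790/43.7×10⁹)·(2.79/4.58×10^-5 + 1.41/5.10×10^-5 + 1.26/4.06×10^-6) = 0.02546 rad.

0.0255 rad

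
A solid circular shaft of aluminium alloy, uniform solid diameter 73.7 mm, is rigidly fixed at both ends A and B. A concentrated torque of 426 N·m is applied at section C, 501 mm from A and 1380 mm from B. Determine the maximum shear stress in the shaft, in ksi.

With uniform GJ and both ends fixed, compatibility θ_AC = θ_CB gives T_A·a = T_B·b, together with T_A + T_B = T₀.
T_A = T₀·b/(a+b) = 426.0·1380/1881 = 312.5 N·m; T_B = 113.5 N·m.
τ in each portion: τ_AC = 3.98×10^6 Pa, τ_CB = 1.44×10^6 Pa; maximum is in AC.
τ_max = T_AC·r/J = 312.5·0.0369/2.90×10^-6 = 3.976×10^6 Pa.

0.577 ksi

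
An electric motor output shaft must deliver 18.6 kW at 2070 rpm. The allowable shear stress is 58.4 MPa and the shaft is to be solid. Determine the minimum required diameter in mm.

ω = 2π·2070/60 = 216.8 rad/s, so T = P/ω = 18.6×10³ / 216.8 = 85.81 N·m.
For a solid shaft τ_max = 16T/(πd³), so d = (16T/(π τ_allow))^(1/3) = (16·85.81/(π·5.84×10^7))^(1/3) = 0.01956 m.

19.6 mm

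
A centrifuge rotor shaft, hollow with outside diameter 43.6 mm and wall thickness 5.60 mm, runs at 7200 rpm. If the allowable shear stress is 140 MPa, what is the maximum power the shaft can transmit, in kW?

J = π(d_o⁴ − d_i⁴)/32 = π(0.0436⁴ − 0.0324⁴)/32 = 2.466×10^-7 m⁴.
T_max = τ_allow·J/r = 1.40×10^8 × 2.466×10^-7 / 0.0218 = 1584 N·m.
ω = 2π·7200/60 = 754.0 rad/s, so P_max = T_max·ω = 1.194×10^6 W.

1190 kW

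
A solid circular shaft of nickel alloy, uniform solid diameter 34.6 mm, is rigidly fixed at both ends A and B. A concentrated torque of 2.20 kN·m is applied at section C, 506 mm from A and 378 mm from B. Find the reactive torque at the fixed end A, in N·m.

With uniform GJ and both ends fixed, compatibility θ_AC = θ_CB gives T_A·a = T_B·b, together with T_A + T_B = T₀.
T_A = T₀·b/(a+b) = 2200·378/884.0 = 940.7 N·m; T_B = 1259 N·m.

941 N·m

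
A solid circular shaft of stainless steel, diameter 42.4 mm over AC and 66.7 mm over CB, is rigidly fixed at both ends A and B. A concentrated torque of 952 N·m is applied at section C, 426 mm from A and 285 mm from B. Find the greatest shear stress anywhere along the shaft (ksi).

2.14 ksi

Compatibility: T_A·a/J_AC = T_B·b/J_CB with T_A + T_B = T₀.
J_AC = 3.17×10^-7 m⁴, J_CB = 1.94×10^-6 m⁴, so T_A = T₀·(J_AC/a)/((J_AC/a)+(J_CB/b)) = 93.76 N·m, T_B = 858.2 N·m.
τ in each portion: τ_AC = 6.26×10^6 Pa, τ_CB = 1.47×10^7 Pa; maximum is in CB.
τ_max = T_CB·r/J = 858.2·0.0334/1.94×10^-6 = 1.473×10^7 Pa.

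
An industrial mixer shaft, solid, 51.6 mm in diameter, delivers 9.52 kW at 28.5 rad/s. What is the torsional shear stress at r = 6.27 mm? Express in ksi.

0.436 ksi

ω = 28.5 rad/s, so T = P/ω = 9.52×10³ / 28.50 = 334.0 N·m.
J = πd⁴/32 = π(0.0516)⁴/32 = 6.960×10^-7 m⁴.
Shear stress varies linearly with radius: τ = T·r/J = 334.0 × 0.00627 / 6.960×10^-7 = 3.009×10^6 Pa.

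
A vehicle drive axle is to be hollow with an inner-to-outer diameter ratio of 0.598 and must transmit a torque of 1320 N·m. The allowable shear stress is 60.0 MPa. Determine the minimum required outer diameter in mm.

For a hollow shaft with d_i/d_o = 0.598: τ_max = 16T/(π d_o³ (1−k⁴)), so d_o = [16T/(π τ_allow (1−k⁴))]^(1/3) = [16·1320/(π·6.00×10^7·0.8721)]^(1/3) = 0.05046 m.

50.5 mm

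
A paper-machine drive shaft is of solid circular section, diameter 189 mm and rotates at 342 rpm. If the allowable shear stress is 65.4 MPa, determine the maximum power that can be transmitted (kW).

3100 kW

J = πd⁴/32 = π(0.189)⁴/32 = 1.253×10^-4 m⁴.
T_max = τ_allow·J/r = 6.54×10^7 × 1.253×10^-4 / 0.0945 = 86690 N·m.
ω = 2π·342/60 = 35.81 rad/s, so P_max = T_max·ω = 3.105×10^6 W.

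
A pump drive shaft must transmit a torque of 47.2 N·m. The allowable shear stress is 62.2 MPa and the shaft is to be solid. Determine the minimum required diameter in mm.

15.7 mm

For a solid shaft τ_max = 16T/(πd³), so d = (16T/(π τ_allow))^(1/3) = (16·47.20/(π·6.22×10^7))^(1/3) = 0.01569 m.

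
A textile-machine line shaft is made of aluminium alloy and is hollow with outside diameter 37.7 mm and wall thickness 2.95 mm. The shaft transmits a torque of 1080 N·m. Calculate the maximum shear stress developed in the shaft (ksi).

30.2 ksi

J = π(d_o⁴ − d_i⁴)/32 = π(0.0377⁴ − 0.0318⁴)/32 = 9.793×10^-8 m⁴.
τ_max = T·r/J = 1080 × 0.0189 / 9.793×10^-8 = 2.079×10^8 Pa.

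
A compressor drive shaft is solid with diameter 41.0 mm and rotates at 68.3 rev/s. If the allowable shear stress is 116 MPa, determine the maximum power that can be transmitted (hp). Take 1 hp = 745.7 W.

903 hp

J = πd⁴/32 = π(0.0410)⁴/32 = 2.774×10^-7 m⁴.
T_max = τ_allow·J/r = 1.16×10^8 × 2.774×10^-7 / 0.0205 = 1570 N·m.
ω = 2π·68.3 = 429.1 rad/s, so P_max = T_max·ω = 6.737×10^5 W.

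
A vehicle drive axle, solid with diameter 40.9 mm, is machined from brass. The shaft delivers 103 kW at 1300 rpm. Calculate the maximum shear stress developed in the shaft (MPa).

ω = 2π·1300/60 = 136.1 rad/s, so T = P/ω = 103×10³ / 136.1 = 756.6 N·m.
J = πd⁴/32 = π(0.0409)⁴/32 = 2.747×10^-7 m⁴.
τ_max = T·r/J = 756.6 × 0.0204 / 2.747×10^-7 = 5.632×10^7 Pa.

56.3 MPa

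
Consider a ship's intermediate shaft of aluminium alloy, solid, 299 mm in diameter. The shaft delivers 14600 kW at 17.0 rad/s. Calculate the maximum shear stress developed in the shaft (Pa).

ω = 17.0 rad/s, so T = P/ω = 14600×10³ / 17.00 = 858800 N·m.
J = πd⁴/32 = π(0.299)⁴/32 = 7.847×10^-4 m⁴.
τ_max = T·r/J = 858800 × 0.149 / 7.847×10^-4 = 1.636×10^8 Pa.

1.64e8 Pa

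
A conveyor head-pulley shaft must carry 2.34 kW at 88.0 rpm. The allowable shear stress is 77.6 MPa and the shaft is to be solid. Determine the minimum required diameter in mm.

ω = 2π·88.0/60 = 9.215 rad/s, so T = P/ω = 2.34×10³ / 9.215 = 253.9 N·m.
For a solid shaft τ_max = 16T/(πd³), so d = (16T/(π τ_allow))^(1/3) = (16·253.9/(π·7.76×10^7))^(1/3) = 0.02554 m.

25.5 mm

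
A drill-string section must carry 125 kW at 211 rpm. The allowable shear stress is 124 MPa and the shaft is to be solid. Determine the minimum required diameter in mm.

ω = 2π·211/60 = 22.10 rad/s, so T = P/ω = 125×10³ / 22.10 = 5657 N·m.
For a solid shaft τ_max = 16T/(πd³), so d = (16T/(π τ_allow))^(1/3) = (16·5657/(π·1.24×10^8))^(1/3) = 0.06148 m.

61.5 mm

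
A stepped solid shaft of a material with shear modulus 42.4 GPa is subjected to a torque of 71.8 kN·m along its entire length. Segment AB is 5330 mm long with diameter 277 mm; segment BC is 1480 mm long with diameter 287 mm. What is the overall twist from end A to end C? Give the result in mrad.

J_AB = π(0.277)⁴/32 = 5.78×10^-4 m⁴; J_BC = π(0.287)⁴/32 = 6.66×10^-4 m⁴.
θ = (T/G)·Σ L_i/J_i = (71800/42.4×10⁹)·(5.33/5.78×10^-4 + 1.48/6.66×10^-4) = 0.01938 rad.

19.4 mrad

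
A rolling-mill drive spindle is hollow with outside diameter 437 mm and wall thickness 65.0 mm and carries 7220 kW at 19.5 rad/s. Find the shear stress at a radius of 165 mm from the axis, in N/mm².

22.6 N/mm²

ω = 19.5 rad/s, so T = P/ω = 7220×10³ / 19.50 = 370300 N·m.
J = π(d_o⁴ − d_i⁴)/32 = π(0.437⁴ − 0.307⁴)/32 = 2.708×10^-3 m⁴.
Shear stress varies linearly with radius: τ = T·r/J = 370300 × 0.165 / 2.708×10^-3 = 2.256×10^7 Pa.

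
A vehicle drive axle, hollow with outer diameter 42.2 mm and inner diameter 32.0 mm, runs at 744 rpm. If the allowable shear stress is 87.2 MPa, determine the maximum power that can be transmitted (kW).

J = π(d_o⁴ − d_i⁴)/32 = π(0.0422⁴ − 0.0320⁴)/32 = 2.084×10^-7 m⁴.
T_max = τ_allow·J/r = 8.72×10^7 × 2.084×10^-7 / 0.0211 = 861.3 N·m.
ω = 2π·744/60 = 77.91 rad/s, so P_max = T_max·ω = 6.710×10^4 W.

67.1 kW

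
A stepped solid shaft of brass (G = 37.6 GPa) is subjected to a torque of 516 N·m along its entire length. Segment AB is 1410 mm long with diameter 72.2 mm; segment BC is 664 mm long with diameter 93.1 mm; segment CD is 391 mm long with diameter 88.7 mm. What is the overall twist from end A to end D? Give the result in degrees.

J_AB = π(0.0722)⁴/32 = 2.67×10^-6 m⁴; J_BC = π(0.0931)⁴/32 = 7.38×10^-6 m⁴; J_CD = π(0.0887)⁴/32 = 6.08×10^-6 m⁴.
θ = (T/G)·Σ L_i/J_i = (516.0/37.6×10⁹)·(1.41/2.67×10^-6 + 0.664/7.38×10^-6 + 0.391/6.08×10^-6) = 9.372×10^-3 rad.

0.537°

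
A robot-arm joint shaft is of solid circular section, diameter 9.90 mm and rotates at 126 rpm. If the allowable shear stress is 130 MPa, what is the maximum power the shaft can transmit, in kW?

J = πd⁴/32 = π(0.00990)⁴/32 = 9.431×10^-10 m⁴.
T_max = τ_allow·J/r = 1.30×10^8 × 9.431×10^-10 / 0.00495 = 24.77 N·m.
ω = 2π·126/60 = 13.19 rad/s, so P_max = T_max·ω = 326.8 W.

0.327 kW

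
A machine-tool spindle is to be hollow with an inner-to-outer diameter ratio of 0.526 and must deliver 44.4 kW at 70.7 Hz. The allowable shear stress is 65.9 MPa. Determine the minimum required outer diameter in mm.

ω = 2π·70.7 = 444.2 rad/s, so T = P/ω = 44.4×10³ / 444.2 = 99.95 N·m.
For a hollow shaft with d_i/d_o = 0.526: τ_max = 16T/(π d_o³ (1−k⁴)), so d_o = [16T/(π τ_allow (1−k⁴))]^(1/3) = [16·99.95/(π·6.59×10^7·0.9235)]^(1/3) = 0.02030 m.

20.3 mm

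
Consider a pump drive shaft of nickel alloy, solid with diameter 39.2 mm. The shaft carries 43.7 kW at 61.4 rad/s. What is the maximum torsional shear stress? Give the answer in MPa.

ω = 61.4 rad/s, so T = P/ω = 43.7×10³ / 61.40 = 711.7 N·m.
J = πd⁴/32 = π(0.0392)⁴/32 = 2.318×10^-7 m⁴.
τ_max = T·r/J = 711.7 × 0.0196 / 2.318×10^-7 = 6.018×10^7 Pa.

60.2 MPa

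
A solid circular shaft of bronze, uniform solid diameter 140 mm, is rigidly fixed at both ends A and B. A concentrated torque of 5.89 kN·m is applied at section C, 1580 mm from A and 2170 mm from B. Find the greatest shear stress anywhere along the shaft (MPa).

With uniform GJ and both ends fixed, compatibility θ_AC = θ_CB gives T_A·a = T_B·b, together with T_A + T_B = T₀.
T_A = T₀·b/(a+b) = 5890·2170/3750 = 3408 N·m; T_B = 2482 N·m.
τ in each portion: τ_AC = 6.33×10^6 Pa, τ_CB = 4.61×10^6 Pa; maximum is in AC.
τ_max = T_AC·r/J = 3408·0.0700/3.77×10^-5 = 6.326×10^6 Pa.

6.33 MPa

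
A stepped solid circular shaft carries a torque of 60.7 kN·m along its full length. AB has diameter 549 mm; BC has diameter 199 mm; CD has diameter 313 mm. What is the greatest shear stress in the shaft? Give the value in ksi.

Under the same torque, τ_max = 16T/(πd³) is largest where d is smallest — segment BC (d = 199 mm).
τ_max = 16·60700/(π·(0.199)³) = 3.923×10^7 Pa.

5.69 ksi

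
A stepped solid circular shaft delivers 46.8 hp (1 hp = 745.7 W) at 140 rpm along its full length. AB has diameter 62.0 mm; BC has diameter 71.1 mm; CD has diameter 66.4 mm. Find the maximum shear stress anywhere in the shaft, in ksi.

7.38 ksi

ω = 2π·140/60 = 14.66 rad/s, so T = P/ω = 46.8×745.7 / 14.66 = 2380 N·m.
Under the same torque, τ_max = 16T/(πd³) is largest where d is smallest — segment AB (d = 62.0 mm).
τ_max = 16·2380/(π·(0.0620)³) = 5.087×10^7 Pa.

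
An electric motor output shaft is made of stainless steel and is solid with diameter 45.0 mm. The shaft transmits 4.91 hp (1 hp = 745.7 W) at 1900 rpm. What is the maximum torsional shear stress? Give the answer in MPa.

1.03 MPa

ω = 2π·1900/60 = 199.0 rad/s, so T = P/ω = 4.91×745.7 / 199.0 = 18.40 N·m.
J = πd⁴/32 = π(0.0450)⁴/32 = 4.026×10^-7 m⁴.
τ_max = T·r/J = 18.40 × 0.0225 / 4.026×10^-7 = 1.028×10^6 Pa.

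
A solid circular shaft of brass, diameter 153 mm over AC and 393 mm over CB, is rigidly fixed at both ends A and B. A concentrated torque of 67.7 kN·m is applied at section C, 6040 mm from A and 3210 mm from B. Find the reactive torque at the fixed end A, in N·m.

Compatibility: T_A·a/J_AC = T_B·b/J_CB with T_A + T_B = T₀.
J_AC = 5.38×10^-5 m⁴, J_CB = 2.34×10^-3 m⁴, so T_A = T₀·(J_AC/a)/((J_AC/a)+(J_CB/b)) = 816.5 N·m, T_B = 66880 N·m.

817 N·m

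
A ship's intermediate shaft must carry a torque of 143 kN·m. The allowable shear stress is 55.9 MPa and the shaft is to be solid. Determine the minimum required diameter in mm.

235 mm

For a solid shaft τ_max = 16T/(πd³), so d = (16T/(π τ_allow))^(1/3) = (16·143000/(π·5.59×10^7))^(1/3) = 0.2353 m.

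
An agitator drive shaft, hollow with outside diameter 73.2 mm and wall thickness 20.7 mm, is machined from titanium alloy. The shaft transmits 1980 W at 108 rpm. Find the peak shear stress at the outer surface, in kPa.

2360 kPa

ω = 2π·108/60 = 11.31 rad/s, so T = P/ω = 1980 / 11.31 = 175.1 N·m.
J = π(d_o⁴ − d_i⁴)/32 = π(0.0732⁴ − 0.0318⁴)/32 = 2.718×10^-6 m⁴.
τ_max = T·r/J = 175.1 × 0.0366 / 2.718×10^-6 = 2.357×10^6 Pa.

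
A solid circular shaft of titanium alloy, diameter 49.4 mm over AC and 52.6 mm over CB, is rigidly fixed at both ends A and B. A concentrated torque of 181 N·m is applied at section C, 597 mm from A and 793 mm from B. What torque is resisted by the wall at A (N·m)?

92.0 N·m

Compatibility: T_A·a/J_AC = T_B·b/J_CB with T_A + T_B = T₀.
J_AC = 5.85×10^-7 m⁴, J_CB = 7.52×10^-7 m⁴, so T_A = T₀·(J_AC/a)/((J_AC/a)+(J_CB/b)) = 91.99 N·m, T_B = 89.01 N·m.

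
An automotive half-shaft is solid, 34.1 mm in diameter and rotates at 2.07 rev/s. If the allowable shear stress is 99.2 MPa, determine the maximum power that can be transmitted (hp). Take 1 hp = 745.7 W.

13.5 hp

J = πd⁴/32 = π(0.0341)⁴/32 = 1.327×10^-7 m⁴.
T_max = τ_allow·J/r = 9.92×10^7 × 1.327×10^-7 / 0.0170 = 772.3 N·m.
ω = 2π·2.07 = 13.01 rad/s, so P_max = T_max·ω = 1.005×10^4 W.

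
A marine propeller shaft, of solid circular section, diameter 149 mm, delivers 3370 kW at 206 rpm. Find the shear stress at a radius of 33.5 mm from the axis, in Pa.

1.08e8 Pa

ω = 2π·206/60 = 21.57 rad/s, so T = P/ω = 3370×10³ / 21.57 = 156200 N·m.
J = πd⁴/32 = π(0.149)⁴/32 = 4.839×10^-5 m⁴.
Shear stress varies linearly with radius: τ = T·r/J = 156200 × 0.0335 / 4.839×10^-5 = 1.082×10^8 Pa.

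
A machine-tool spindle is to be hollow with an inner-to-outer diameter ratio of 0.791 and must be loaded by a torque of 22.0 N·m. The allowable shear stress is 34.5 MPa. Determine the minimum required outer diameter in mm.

For a hollow shaft with d_i/d_o = 0.791: τ_max = 16T/(π d_o³ (1−k⁴)), so d_o = [16T/(π τ_allow (1−k⁴))]^(1/3) = [16·22.00/(π·3.45×10^7·0.6085)]^(1/3) = 0.01748 m.

17.5 mm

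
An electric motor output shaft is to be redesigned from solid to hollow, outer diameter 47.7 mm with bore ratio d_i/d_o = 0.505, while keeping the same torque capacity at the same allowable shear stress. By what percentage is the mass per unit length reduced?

22.1 %

Equal τ_max and T ⇒ the solid shaft needs d_s³ = d_o³(1−k⁴), so d_s = 47.7·(1−0.505⁴)^(1/3) = 46.64 mm.
Area ratio A_h/A_s = d_o²(1−k²)/d_s² = (1−k²)/(1−k⁴)^(2/3) = 0.7791.
Mass saving = 1 − 0.7791 = 22.1 %.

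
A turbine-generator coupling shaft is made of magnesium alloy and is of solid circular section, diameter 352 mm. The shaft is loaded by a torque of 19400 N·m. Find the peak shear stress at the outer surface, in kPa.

J = πd⁴/32 = π(0.352)⁴/32 = 1.507×10^-3 m⁴.
τ_max = T·r/J = 19400 × 0.176 / 1.507×10^-3 = 2.265×10^6 Pa.

2270 kPa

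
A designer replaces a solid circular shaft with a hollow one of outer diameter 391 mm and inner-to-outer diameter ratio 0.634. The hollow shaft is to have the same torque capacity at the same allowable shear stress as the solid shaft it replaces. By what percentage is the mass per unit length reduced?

Equal τ_max and T ⇒ the solid shaft needs d_s³ = d_o³(1−k⁴), so d_s = 391·(1−0.634⁴)^(1/3) = 368.7 mm.
Area ratio A_h/A_s = d_o²(1−k²)/d_s² = (1−k²)/(1−k⁴)^(2/3) = 0.6726.
Mass saving = 1 − 0.6726 = 32.7 %.

32.7 %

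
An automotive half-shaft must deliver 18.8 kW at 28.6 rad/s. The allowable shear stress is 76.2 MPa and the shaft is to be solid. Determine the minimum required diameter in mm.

35.3 mm

ω = 28.6 rad/s, so T = P/ω = 18.8×10³ / 28.60 = 657.3 N·m.
For a solid shaft τ_max = 16T/(πd³), so d = (16T/(π τ_allow))^(1/3) = (16·657.3/(π·7.62×10^7))^(1/3) = 0.03529 m.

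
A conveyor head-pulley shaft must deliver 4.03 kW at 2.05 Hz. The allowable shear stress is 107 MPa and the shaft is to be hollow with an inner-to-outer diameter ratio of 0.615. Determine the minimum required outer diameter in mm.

25.9 mm

ω = 2π·2.05 = 12.88 rad/s, so T = P/ω = 4.03×10³ / 12.88 = 312.9 N·m.
For a hollow shaft with d_i/d_o = 0.615: τ_max = 16T/(π d_o³ (1−k⁴)), so d_o = [16T/(π τ_allow (1−k⁴))]^(1/3) = [16·312.9/(π·1.07×10^8·0.8569)]^(1/3) = 0.02590 m.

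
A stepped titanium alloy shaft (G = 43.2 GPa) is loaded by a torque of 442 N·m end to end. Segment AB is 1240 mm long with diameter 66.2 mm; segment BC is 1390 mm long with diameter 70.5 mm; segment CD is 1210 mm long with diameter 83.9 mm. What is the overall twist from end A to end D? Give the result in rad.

0.0151 rad

J_AB = π(0.0662)⁴/32 = 1.89×10^-6 m⁴; J_BC = π(0.0705)⁴/32 = 2.43×10^-6 m⁴; J_CD = π(0.0839)⁴/32 = 4.86×10^-6 m⁴.
θ = (T/G)·Σ L_i/J_i = (442.0/43.2×10⁹)·(1.24/1.89×10^-6 + 1.39/2.43×10^-6 + 1.21/4.86×10^-6) = 0.01514 rad.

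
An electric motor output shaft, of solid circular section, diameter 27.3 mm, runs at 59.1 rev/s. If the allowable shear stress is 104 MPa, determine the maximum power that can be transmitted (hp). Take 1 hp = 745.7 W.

207 hp

J = πd⁴/32 = π(0.0273)⁴/32 = 5.453×10^-8 m⁴.
T_max = τ_allow·J/r = 1.04×10^8 × 5.453×10^-8 / 0.0137 = 415.5 N·m.
ω = 2π·59.1 = 371.3 rad/s, so P_max = T_max·ω = 1.543×10^5 W.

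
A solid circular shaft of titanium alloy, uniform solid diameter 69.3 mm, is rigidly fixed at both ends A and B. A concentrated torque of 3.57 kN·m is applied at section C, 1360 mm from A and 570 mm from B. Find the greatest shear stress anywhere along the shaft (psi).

5580 psi

With uniform GJ and both ends fixed, compatibility θ_AC = θ_CB gives T_A·a = T_B·b, together with T_A + T_B = T₀.
T_A = T₀·b/(a+b) = 3570·570/1930 = 1054 N·m; T_B = 2516 N·m.
τ in each portion: τ_AC = 1.61×10^7 Pa, τ_CB = 3.85×10^7 Pa; maximum is in CB.
τ_max = T_CB·r/J = 2516·0.0347/2.26×10^-6 = 3.850×10^7 Pa.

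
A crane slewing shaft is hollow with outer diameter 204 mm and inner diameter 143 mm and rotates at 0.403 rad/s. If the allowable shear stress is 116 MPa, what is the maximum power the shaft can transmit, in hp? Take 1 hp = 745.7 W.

J = π(d_o⁴ − d_i⁴)/32 = π(0.204⁴ − 0.143⁴)/32 = 1.290×10^-4 m⁴.
T_max = τ_allow·J/r = 1.16×10^8 × 1.290×10^-4 / 0.102 = 146700 N·m.
ω = 0.403 rad/s, so P_max = T_max·ω = 5.911×10^4 W.

79.3 hp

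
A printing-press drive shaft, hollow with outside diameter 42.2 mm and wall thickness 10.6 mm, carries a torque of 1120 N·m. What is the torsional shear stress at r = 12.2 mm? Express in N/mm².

46.8 N/mm²

J = π(d_o⁴ − d_i⁴)/32 = π(0.0422⁴ − 0.0210⁴)/32 = 2.923×10^-7 m⁴.
Shear stress varies linearly with radius: τ = T·r/J = 1120 × 0.0122 / 2.923×10^-7 = 4.675×10^7 Pa.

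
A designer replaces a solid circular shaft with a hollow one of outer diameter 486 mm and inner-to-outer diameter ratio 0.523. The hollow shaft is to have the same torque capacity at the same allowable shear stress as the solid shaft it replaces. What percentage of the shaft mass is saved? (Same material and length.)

23.5 %

Equal τ_max and T ⇒ the solid shaft needs d_s³ = d_o³(1−k⁴), so d_s = 486·(1−0.523⁴)^(1/3) = 473.6 mm.
Area ratio A_h/A_s = d_o²(1−k²)/d_s² = (1−k²)/(1−k⁴)^(2/3) = 0.7651.
Mass saving = 1 − 0.7651 = 23.5 %.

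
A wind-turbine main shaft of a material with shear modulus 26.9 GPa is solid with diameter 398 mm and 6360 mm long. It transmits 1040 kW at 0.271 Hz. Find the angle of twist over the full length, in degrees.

3.36°

ω = 2π·0.271 = 1.703 rad/s, so T = P/ω = 1040×10³ / 1.703 = 610800 N·m.
J = πd⁴/32 = π(0.398)⁴/32 = 2.463×10^-3 m⁴.
θ = T·L/(G·J) = 610800 × 6.36 / (26.9×10⁹ × 2.463×10^-3) = 0.05862 rad.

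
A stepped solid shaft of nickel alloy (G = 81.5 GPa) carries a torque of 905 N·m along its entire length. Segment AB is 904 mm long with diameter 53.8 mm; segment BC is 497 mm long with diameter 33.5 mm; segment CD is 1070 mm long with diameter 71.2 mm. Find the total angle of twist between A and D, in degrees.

J_AB = π(0.0538)⁴/32 = 8.22×10^-7 m⁴; J_BC = π(0.0335)⁴/32 = 1.24×10^-7 m⁴; J_CD = π(0.0712)⁴/32 = 2.52×10^-6 m⁴.
θ = (T/G)·Σ L_i/J_i = (905.0/81.5×10⁹)·(0.904/8.22×10^-7 + 0.497/1.24×10^-7 + 1.07/2.52×10^-6) = 0.06155 rad.

3.53°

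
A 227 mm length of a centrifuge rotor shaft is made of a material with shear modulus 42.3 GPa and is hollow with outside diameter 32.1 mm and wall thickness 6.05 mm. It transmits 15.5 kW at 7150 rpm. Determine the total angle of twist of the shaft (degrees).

0.0719°

ω = 2π·7150/60 = 748.7 rad/s, so T = P/ω = 15.5×10³ / 748.7 = 20.70 N·m.
J = π(d_o⁴ − d_i⁴)/32 = π(0.0321⁴ − 0.0200⁴)/32 = 8.853×10^-8 m⁴.
θ = T·L/(G·J) = 20.70 × 0.227 / (42.3×10⁹ × 8.853×10^-8) = 1.255×10^-3 rad.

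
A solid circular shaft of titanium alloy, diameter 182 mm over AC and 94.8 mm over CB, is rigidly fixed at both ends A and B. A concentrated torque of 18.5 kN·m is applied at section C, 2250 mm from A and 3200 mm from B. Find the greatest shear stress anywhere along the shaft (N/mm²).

Compatibility: T_A·a/J_AC = T_B·b/J_CB with T_A + T_B = T₀.
J_AC = 1.08×10^-4 m⁴, J_CB = 7.93×10^-6 m⁴, so T_A = T₀·(J_AC/a)/((J_AC/a)+(J_CB/b)) = 17590 N·m, T_B = 910.4 N·m.
τ in each portion: τ_AC = 1.49×10^7 Pa, τ_CB = 5.44×10^6 Pa; maximum is in AC.
τ_max = T_AC·r/J = 17590·0.0910/1.08×10^-4 = 1.486×10^7 Pa.

14.9 N/mm²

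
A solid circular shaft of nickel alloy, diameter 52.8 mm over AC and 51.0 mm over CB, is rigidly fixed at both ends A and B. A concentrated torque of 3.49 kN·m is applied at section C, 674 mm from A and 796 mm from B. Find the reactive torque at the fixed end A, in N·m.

Compatibility: T_A·a/J_AC = T_B·b/J_CB with T_A + T_B = T₀.
J_AC = 7.63×10^-7 m⁴, J_CB = 6.64×10^-7 m⁴, so T_A = T₀·(J_AC/a)/((J_AC/a)+(J_CB/b)) = 2009 N·m, T_B = 1481 N·m.

2010 N·m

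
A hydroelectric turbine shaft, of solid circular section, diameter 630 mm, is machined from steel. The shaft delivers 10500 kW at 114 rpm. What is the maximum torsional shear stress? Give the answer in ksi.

ω = 2π·114/60 = 11.94 rad/s, so T = P/ω = 10500×10³ / 11.94 = 879500 N·m.
J = πd⁴/32 = π(0.630)⁴/32 = 0.01547 m⁴.
τ_max = T·r/J = 879500 × 0.315 / 0.01547 = 1.791×10^7 Pa.

2.60 ksi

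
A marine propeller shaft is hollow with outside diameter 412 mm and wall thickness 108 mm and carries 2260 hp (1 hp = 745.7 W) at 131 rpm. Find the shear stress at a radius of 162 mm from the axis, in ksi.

ω = 2π·131/60 = 13.72 rad/s, so T = P/ω = 2260×745.7 / 13.72 = 122800 N·m.
J = π(d_o⁴ − d_i⁴)/32 = π(0.412⁴ − 0.196⁴)/32 = 2.684×10^-3 m⁴.
Shear stress varies linearly with radius: τ = T·r/J = 122800 × 0.162 / 2.684×10^-3 = 7.415×10^6 Pa.

1.08 ksi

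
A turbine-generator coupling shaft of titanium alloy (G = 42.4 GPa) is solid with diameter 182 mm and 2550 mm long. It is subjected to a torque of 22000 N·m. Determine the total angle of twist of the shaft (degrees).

0.704°

J = πd⁴/32 = π(0.182)⁴/32 = 1.077×10^-4 m⁴.
θ = T·L/(G·J) = 22000 × 2.55 / (42.4×10⁹ × 1.077×10^-4) = 0.01228 rad.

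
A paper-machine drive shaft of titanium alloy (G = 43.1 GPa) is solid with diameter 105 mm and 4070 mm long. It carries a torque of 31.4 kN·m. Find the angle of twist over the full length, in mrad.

248 mrad

J = πd⁴/32 = π(0.105)⁴/32 = 1.193×10^-5 m⁴.
θ = T·L/(G·J) = 31400 × 4.07 / (43.1×10⁹ × 1.193×10^-5) = 0.2485 rad.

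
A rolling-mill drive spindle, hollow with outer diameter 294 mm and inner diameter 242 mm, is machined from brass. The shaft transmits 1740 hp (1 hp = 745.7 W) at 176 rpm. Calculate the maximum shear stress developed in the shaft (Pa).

2.61e7 Pa

ω = 2π·176/60 = 18.43 rad/s, so T = P/ω = 1740×745.7 / 18.43 = 70400 N·m.
J = π(d_o⁴ − d_i⁴)/32 = π(0.294⁴ − 0.242⁴)/32 = 3.968×10^-4 m⁴.
τ_max = T·r/J = 70400 × 0.147 / 3.968×10^-4 = 2.608×10^7 Pa.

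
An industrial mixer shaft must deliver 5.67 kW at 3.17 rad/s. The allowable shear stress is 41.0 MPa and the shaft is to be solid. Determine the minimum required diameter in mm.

ω = 3.17 rad/s, so T = P/ω = 5.67×10³ / 3.170 = 1789 N·m.
For a solid shaft τ_max = 16T/(πd³), so d = (16T/(π τ_allow))^(1/3) = (16·1789/(π·4.10×10^7))^(1/3) = 0.06057 m.

60.6 mm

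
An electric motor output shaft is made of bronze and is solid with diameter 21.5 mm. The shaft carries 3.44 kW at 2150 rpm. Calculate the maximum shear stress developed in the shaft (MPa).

7.83 MPa

ω = 2π·2150/60 = 225.1 rad/s, so T = P/ω = 3.44×10³ / 225.1 = 15.28 N·m.
J = πd⁴/32 = π(0.0215)⁴/32 = 2.098×10^-8 m⁴.
τ_max = T·r/J = 15.28 × 0.0107 / 2.098×10^-8 = 7.830×10^6 Pa.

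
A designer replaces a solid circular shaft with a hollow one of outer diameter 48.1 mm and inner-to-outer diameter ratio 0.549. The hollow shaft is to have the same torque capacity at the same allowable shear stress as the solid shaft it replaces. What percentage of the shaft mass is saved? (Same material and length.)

25.6 %

Equal τ_max and T ⇒ the solid shaft needs d_s³ = d_o³(1−k⁴), so d_s = 48.1·(1−0.549⁴)^(1/3) = 46.60 mm.
Area ratio A_h/A_s = d_o²(1−k²)/d_s² = (1−k²)/(1−k⁴)^(2/3) = 0.7444.
Mass saving = 1 − 0.7444 = 25.6 %.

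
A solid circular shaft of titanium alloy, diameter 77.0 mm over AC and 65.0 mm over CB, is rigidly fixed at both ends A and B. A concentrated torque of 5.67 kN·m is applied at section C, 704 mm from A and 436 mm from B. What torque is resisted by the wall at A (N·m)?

Compatibility: T_A·a/J_AC = T_B·b/J_CB with T_A + T_B = T₀.
J_AC = 3.45×10^-6 m⁴, J_CB = 1.75×10^-6 m⁴, so T_A = T₀·(J_AC/a)/((J_AC/a)+(J_CB/b)) = 3116 N·m, T_B = 2554 N·m.

3120 N·m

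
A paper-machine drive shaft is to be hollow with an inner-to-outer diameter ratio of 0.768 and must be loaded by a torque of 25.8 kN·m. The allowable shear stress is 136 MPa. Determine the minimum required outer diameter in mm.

114 mm

For a hollow shaft with d_i/d_o = 0.768: τ_max = 16T/(π d_o³ (1−k⁴)), so d_o = [16T/(π τ_allow (1−k⁴))]^(1/3) = [16·25800/(π·1.36×10^8·0.6521)]^(1/3) = 0.1140 m.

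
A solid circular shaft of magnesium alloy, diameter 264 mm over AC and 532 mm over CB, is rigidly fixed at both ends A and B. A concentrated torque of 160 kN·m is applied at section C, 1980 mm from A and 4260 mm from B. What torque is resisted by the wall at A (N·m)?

18500 N·m

Compatibility: T_A·a/J_AC = T_B·b/J_CB with T_A + T_B = T₀.
J_AC = 4.77×10^-4 m⁴, J_CB = 7.86×10^-3 m⁴, so T_A = T₀·(J_AC/a)/((J_AC/a)+(J_CB/b)) = 18470 N·m, T_B = 141500 N·m.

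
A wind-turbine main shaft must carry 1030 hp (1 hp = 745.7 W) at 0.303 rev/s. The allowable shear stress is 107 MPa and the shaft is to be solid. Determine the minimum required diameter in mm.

268 mm

ω = 2π·0.303 = 1.904 rad/s, so T = P/ω = 1030×745.7 / 1.904 = 403400 N·m.
For a solid shaft τ_max = 16T/(πd³), so d = (16T/(π τ_allow))^(1/3) = (16·403400/(π·1.07×10^8))^(1/3) = 0.2678 m.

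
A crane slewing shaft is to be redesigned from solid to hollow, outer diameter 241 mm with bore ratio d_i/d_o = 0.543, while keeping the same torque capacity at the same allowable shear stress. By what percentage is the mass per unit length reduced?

25.1 %

Equal τ_max and T ⇒ the solid shaft needs d_s³ = d_o³(1−k⁴), so d_s = 241·(1−0.543⁴)^(1/3) = 233.8 mm.
Area ratio A_h/A_s = d_o²(1−k²)/d_s² = (1−k²)/(1−k⁴)^(2/3) = 0.7492.
Mass saving = 1 − 0.7492 = 25.1 %.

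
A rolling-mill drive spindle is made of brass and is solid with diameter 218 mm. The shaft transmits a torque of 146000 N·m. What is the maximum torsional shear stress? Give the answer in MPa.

71.8 MPa

J = πd⁴/32 = π(0.218)⁴/32 = 2.217×10^-4 m⁴.
τ_max = T·r/J = 146000 × 0.109 / 2.217×10^-4 = 7.177×10^7 Pa.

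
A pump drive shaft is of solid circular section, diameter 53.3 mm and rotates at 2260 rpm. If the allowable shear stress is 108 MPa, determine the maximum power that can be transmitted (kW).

J = πd⁴/32 = π(0.0533)⁴/32 = 7.923×10^-7 m⁴.
T_max = τ_allow·J/r = 1.08×10^8 × 7.923×10^-7 / 0.0267 = 3211 N·m.
ω = 2π·2260/60 = 236.7 rad/s, so P_max = T_max·ω = 7.599×10^5 W.

760 kW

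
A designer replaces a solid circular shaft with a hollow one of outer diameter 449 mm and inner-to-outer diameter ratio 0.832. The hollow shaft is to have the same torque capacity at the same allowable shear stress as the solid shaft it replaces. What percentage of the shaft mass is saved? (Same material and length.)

52.5 %

Equal τ_max and T ⇒ the solid shaft needs d_s³ = d_o³(1−k⁴), so d_s = 449·(1−0.832⁴)^(1/3) = 361.3 mm.
Area ratio A_h/A_s = d_o²(1−k²)/d_s² = (1−k²)/(1−k⁴)^(2/3) = 0.4755.
Mass saving = 1 − 0.4755 = 52.5 %.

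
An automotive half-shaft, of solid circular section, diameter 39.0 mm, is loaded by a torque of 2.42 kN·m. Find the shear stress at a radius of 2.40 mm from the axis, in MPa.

25.6 MPa

J = πd⁴/32 = π(0.0390)⁴/32 = 2.271×10^-7 m⁴.
Shear stress varies linearly with radius: τ = T·r/J = 2420 × 0.00240 / 2.271×10^-7 = 2.557×10^7 Pa.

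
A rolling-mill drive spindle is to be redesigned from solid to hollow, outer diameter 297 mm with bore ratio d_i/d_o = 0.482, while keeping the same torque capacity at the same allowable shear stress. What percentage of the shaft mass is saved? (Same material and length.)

20.3 %

Equal τ_max and T ⇒ the solid shaft needs d_s³ = d_o³(1−k⁴), so d_s = 297·(1−0.482⁴)^(1/3) = 291.6 mm.
Area ratio A_h/A_s = d_o²(1−k²)/d_s² = (1−k²)/(1−k⁴)^(2/3) = 0.7966.
Mass saving = 1 − 0.7966 = 20.3 %.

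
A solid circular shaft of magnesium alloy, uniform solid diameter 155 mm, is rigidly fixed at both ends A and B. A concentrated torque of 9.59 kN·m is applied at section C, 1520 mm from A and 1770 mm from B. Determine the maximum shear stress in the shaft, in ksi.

1.02 ksi

With uniform GJ and both ends fixed, compatibility θ_AC = θ_CB gives T_A·a = T_B·b, together with T_A + T_B = T₀.
T_A = T₀·b/(a+b) = 9590·1770/3290 = 5159 N·m; T_B = 4431 N·m.
τ in each portion: τ_AC = 7.06×10^6 Pa, τ_CB = 6.06×10^6 Pa; maximum is in AC.
τ_max = T_AC·r/J = 5159·0.0775/5.67×10^-5 = 7.056×10^6 Pa.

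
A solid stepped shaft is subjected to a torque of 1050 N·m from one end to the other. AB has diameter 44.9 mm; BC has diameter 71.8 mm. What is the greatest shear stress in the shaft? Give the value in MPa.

Under the same torque, τ_max = 16T/(πd³) is largest where d is smallest — segment AB (d = 44.9 mm).
τ_max = 16·1050/(π·(0.0449)³) = 5.908×10^7 Pa.

59.1 MPa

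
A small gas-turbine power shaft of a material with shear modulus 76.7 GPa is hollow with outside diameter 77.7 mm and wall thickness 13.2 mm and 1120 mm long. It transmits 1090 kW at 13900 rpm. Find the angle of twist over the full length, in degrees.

0.216°

ω = 2π·13900/60 = 1456 rad/s, so T = P/ω = 1090×10³ / 1456 = 748.8 N·m.
J = π(d_o⁴ − d_i⁴)/32 = π(0.0777⁴ − 0.0513⁴)/32 = 2.898×10^-6 m⁴.
θ = T·L/(G·J) = 748.8 × 1.12 / (76.7×10⁹ × 2.898×10^-6) = 3.773×10^-3 rad.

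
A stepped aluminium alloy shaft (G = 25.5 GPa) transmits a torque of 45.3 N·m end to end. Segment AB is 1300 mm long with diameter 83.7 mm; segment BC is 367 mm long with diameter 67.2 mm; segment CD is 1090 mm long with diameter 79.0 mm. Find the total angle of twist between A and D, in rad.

J_AB = π(0.0837)⁴/32 = 4.82×10^-6 m⁴; J_BC = π(0.0672)⁴/32 = 2.00×10^-6 m⁴; J_CD = π(0.0790)⁴/32 = 3.82×10^-6 m⁴.
θ = (T/G)·Σ L_i/J_i = (45.30/25.5×10⁹)·(1.30/4.82×10^-6 + 0.367/2.00×10^-6 + 1.09/3.82×10^-6) = 1.311×10^-3 rad.

0.00131 rad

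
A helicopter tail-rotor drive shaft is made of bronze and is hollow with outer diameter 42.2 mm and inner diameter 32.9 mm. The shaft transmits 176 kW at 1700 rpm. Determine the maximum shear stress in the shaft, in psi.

ω = 2π·1700/60 = 178.0 rad/s, so T = P/ω = 176×10³ / 178.0 = 988.6 N·m.
J = π(d_o⁴ − d_i⁴)/32 = π(0.0422⁴ − 0.0329⁴)/32 = 1.963×10^-7 m⁴.
τ_max = T·r/J = 988.6 × 0.0211 / 1.963×10^-7 = 1.063×10^8 Pa.

15400 psi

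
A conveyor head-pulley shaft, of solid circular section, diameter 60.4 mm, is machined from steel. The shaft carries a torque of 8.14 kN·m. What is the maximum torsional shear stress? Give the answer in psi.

J = πd⁴/32 = π(0.0604)⁴/32 = 1.307×10^-6 m⁴.
τ_max = T·r/J = 8140 × 0.0302 / 1.307×10^-6 = 1.881×10^8 Pa.

27300 psi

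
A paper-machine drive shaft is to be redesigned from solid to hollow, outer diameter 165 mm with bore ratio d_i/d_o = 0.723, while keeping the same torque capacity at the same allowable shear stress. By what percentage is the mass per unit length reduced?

41.0 %

Equal τ_max and T ⇒ the solid shaft needs d_s³ = d_o³(1−k⁴), so d_s = 165·(1−0.723⁴)^(1/3) = 148.3 mm.
Area ratio A_h/A_s = d_o²(1−k²)/d_s² = (1−k²)/(1−k⁴)^(2/3) = 0.5904.
Mass saving = 1 − 0.5904 = 41.0 %.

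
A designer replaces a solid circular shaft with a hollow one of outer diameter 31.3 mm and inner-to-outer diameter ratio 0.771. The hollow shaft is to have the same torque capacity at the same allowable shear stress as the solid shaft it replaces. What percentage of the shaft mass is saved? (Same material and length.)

Equal τ_max and T ⇒ the solid shaft needs d_s³ = d_o³(1−k⁴), so d_s = 31.3·(1−0.771⁴)^(1/3) = 27.07 mm.
Area ratio A_h/A_s = d_o²(1−k²)/d_s² = (1−k²)/(1−k⁴)^(2/3) = 0.5423.
Mass saving = 1 − 0.5423 = 45.8 %.

45.8 %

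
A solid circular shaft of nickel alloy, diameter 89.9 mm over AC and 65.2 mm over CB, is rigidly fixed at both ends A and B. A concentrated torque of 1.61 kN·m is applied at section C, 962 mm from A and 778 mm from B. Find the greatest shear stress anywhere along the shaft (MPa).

8.41 MPa

Compatibility: T_A·a/J_AC = T_B·b/J_CB with T_A + T_B = T₀.
J_AC = 6.41×10^-6 m⁴, J_CB = 1.77×10^-6 m⁴, so T_A = T₀·(J_AC/a)/((J_AC/a)+(J_CB/b)) = 1200 N·m, T_B = 410.4 N·m.
τ in each portion: τ_AC = 8.41×10^6 Pa, τ_CB = 7.54×10^6 Pa; maximum is in AC.
τ_max = T_AC·r/J = 1200·0.0450/6.41×10^-6 = 8.409×10^6 Pa.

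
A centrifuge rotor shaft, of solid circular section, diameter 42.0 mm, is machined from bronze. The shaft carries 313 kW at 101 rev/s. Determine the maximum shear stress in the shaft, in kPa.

ω = 2π·101 = 634.6 rad/s, so T = P/ω = 313×10³ / 634.6 = 493.2 N·m.
J = πd⁴/32 = π(0.0420)⁴/32 = 3.055×10^-7 m⁴.
τ_max = T·r/J = 493.2 × 0.0210 / 3.055×10^-7 = 3.391×10^7 Pa.

33900 kPa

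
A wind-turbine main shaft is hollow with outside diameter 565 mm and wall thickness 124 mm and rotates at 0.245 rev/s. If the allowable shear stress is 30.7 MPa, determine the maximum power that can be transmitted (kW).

1510 kW

J = π(d_o⁴ − d_i⁴)/32 = π(0.565⁴ − 0.317⁴)/32 = 9.013×10^-3 m⁴.
T_max = τ_allow·J/r = 3.07×10^7 × 9.013×10^-3 / 0.282 = 979500 N·m.
ω = 2π·0.245 = 1.539 rad/s, so P_max = T_max·ω = 1.508×10^6 W.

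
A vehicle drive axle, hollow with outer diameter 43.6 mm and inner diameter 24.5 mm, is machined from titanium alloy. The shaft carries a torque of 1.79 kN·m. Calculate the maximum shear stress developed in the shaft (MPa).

J = π(d_o⁴ − d_i⁴)/32 = π(0.0436⁴ − 0.0245⁴)/32 = 3.194×10^-7 m⁴.
τ_max = T·r/J = 1790 × 0.0218 / 3.194×10^-7 = 1.222×10^8 Pa.

122 MPa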